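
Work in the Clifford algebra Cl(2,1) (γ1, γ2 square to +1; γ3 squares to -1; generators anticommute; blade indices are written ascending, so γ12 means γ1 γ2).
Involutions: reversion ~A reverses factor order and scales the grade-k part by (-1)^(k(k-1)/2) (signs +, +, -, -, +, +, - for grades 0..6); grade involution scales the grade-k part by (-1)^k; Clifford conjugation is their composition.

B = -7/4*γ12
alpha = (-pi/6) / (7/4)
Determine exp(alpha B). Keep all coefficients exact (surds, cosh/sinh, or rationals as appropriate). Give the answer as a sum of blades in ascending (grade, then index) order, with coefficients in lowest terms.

B^2 = (-7/4)^2*(γ12)^2 = 49/16*(-1) = -49/16 (a basis 2-blade squares to minus the product of its generators' squares).
B^2 = -49/16 — the negative square puts this in the circular regime; l = 7/4, alpha*l = -pi/6, so exp(alpha B) = cos(-pi/6) + (sin(-pi/6)/(7/4))*B = sqrt(3)/2 + (-2/7)*B.
Answer: sqrt(3)/2 + 1/2*γ12


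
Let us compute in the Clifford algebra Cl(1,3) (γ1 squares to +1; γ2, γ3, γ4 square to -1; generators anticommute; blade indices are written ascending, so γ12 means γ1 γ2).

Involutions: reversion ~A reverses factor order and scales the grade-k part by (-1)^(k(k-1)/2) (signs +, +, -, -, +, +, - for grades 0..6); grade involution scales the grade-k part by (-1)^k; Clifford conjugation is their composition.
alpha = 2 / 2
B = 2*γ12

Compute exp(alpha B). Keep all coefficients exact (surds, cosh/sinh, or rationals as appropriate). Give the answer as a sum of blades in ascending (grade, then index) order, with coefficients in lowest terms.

B^2 = (2)^2*(γ12)^2 = 4*(+1) = 4 (a basis 2-blade squares to minus the product of its generators' squares).
B^2 = 4 — a positive square means the series sums to a boost: l = 2, alpha*l = 2, so exp(alpha B) = cosh(2) + (sinh(2)/2)*B = cosh(2) + (sinh(2)/2)*B.
Answer: cosh(2) + sinh(2)*γ12


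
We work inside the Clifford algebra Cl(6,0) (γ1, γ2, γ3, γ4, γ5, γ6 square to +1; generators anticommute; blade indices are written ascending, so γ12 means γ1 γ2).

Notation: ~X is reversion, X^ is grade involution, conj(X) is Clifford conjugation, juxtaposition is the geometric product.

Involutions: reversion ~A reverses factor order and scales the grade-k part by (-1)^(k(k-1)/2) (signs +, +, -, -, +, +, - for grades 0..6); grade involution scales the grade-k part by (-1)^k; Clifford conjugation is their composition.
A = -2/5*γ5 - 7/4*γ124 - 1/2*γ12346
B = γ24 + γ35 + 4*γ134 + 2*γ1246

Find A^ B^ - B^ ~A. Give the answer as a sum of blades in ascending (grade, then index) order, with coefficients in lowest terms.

first term: -7/4*γ1 + 3/5*γ3 - 7/2*γ6 + 7*γ23 + 2*γ26 + 1/2*γ136 + 2/5*γ245 + 8/5*γ1345 - 7/4*γ12345 - 13/10*γ12456
second term: -7/4*γ1 - 7/5*γ3 + 7/2*γ6 - 7*γ23 - 2*γ26 - 1/2*γ136 - 2/5*γ245 + 8/5*γ1345 - 7/4*γ12345 + 3/10*γ12456
Answer: 2*γ3 - 7*γ6 + 14*γ23 + 4*γ26 + γ136 + 4/5*γ245 - 8/5*γ12456


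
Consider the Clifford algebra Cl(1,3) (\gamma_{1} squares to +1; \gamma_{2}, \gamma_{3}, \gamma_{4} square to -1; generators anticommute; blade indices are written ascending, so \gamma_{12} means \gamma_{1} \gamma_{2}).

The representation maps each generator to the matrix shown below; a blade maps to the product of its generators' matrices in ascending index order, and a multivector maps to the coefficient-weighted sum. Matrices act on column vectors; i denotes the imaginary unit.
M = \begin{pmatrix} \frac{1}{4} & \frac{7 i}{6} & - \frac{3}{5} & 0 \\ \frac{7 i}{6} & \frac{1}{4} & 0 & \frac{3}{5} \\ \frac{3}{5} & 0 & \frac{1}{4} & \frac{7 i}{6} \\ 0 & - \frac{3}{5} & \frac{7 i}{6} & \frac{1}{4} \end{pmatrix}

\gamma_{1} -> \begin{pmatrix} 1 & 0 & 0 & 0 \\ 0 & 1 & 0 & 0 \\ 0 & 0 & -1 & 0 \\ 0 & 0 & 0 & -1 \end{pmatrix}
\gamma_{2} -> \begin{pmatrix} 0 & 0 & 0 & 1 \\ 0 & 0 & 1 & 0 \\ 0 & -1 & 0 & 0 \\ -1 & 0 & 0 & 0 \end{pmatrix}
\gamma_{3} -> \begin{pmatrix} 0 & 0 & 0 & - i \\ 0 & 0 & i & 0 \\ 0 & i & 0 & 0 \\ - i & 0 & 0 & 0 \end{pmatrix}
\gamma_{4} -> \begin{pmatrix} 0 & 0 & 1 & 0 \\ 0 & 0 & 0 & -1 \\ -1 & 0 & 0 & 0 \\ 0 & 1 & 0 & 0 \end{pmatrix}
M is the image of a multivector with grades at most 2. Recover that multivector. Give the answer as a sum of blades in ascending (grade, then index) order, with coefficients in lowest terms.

Method: the blade images are trace-orthogonal — tr(rho(e_A) rho(e_B)^-1) = 4 if A = B and 0 otherwise — and rho(e_A)^-1 = (e_A)^2 * rho(e_A) with (e_A)^2 = +1 or -1, so the coefficient of e_A in the preimage is (e_A)^2 * tr(M rho(e_A))/4.
Nonzero projections over blades of grade <= 2: 1: (1)^2 = +1, tr(M 1) = 1, coefficient \frac{1}{4}; \gamma_{4}: (\gamma_{4})^2 = -1, tr(M rho(\gamma_{4})) = \frac{12}{5}, coefficient -\frac{3}{5}; \gamma_{34}: (\gamma_{34})^2 = -1, tr(M rho(\gamma_{34})) = \frac{14}{3}, coefficient -\frac{7}{6}. Every other blade of grade <= 2 projects to 0.
Answer: \frac{1}{4} - \frac{3}{5} \gamma_{4} - \frac{7}{6} \gamma_{34}


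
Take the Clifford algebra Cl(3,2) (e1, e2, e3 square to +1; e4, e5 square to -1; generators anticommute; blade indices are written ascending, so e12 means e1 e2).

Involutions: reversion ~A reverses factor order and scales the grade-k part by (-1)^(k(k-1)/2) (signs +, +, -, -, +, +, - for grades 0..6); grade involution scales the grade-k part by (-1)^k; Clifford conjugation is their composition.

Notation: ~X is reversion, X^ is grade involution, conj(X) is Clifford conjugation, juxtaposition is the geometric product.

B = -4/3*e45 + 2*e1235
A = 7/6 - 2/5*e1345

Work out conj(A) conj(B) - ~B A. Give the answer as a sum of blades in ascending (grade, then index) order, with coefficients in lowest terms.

first term: 8/15*e13 + 4/5*e24 + 14/9*e45 + 7/3*e1235
second term: 8/15*e13 - 4/5*e24 + 14/9*e45 + 7/3*e1235
Answer: 8/5*e24


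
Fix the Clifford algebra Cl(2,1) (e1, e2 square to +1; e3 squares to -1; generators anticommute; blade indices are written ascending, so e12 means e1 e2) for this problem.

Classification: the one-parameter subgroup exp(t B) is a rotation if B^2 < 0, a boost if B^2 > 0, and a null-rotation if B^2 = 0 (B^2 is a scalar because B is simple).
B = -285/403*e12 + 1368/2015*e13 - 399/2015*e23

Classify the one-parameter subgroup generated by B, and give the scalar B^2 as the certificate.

B^2 term by term: the squares give (-285/403)^2*(e12)^2 + (1368/2015)^2*(e13)^2 + (-399/2015)^2*(e23)^2 = 81225/162409*(-1) + 1871424/4060225*(+1) + 159201/4060225*(+1) = 0 (each basis 2-blade squares to minus the product of its generators' squares); cross terms between blades sharing an index anticommute and cancel. So B^2 = 0.
Answer: null-rotation, certificate B^2 = 0. Why this suffices: the scalar 0 survives any versor conjugation, so its sign alone determines the class however B is presented.


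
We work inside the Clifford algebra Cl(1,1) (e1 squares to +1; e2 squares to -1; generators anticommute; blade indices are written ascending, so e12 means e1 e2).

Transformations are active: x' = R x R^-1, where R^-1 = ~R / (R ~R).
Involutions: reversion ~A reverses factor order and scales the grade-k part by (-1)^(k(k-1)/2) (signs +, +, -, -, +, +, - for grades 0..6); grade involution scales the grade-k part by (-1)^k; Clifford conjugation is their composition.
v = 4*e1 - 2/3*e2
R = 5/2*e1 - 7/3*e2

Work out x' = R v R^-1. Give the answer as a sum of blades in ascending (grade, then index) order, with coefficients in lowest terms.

~R = 5/2*e1 - 7/3*e2, and R ~R = 29/36, so R^-1 = ~R / (29/36).
R v = 76/9 + 23/3*e12
Answer: 1404/29*e1 - 4198/87*e2


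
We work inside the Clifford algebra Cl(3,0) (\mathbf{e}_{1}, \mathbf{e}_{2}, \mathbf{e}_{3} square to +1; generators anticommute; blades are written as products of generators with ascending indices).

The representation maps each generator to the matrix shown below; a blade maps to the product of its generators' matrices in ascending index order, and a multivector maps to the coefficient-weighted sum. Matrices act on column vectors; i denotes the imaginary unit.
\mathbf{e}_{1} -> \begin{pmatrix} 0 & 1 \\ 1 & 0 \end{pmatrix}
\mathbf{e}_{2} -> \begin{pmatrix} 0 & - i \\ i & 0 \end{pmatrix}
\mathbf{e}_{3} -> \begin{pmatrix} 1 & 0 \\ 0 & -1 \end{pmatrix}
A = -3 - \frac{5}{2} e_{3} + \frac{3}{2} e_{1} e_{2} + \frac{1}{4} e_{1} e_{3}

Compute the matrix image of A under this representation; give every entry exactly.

Bivector images (products of the table entries): rho(e_{1} e_{2}) = rho(\mathbf{e}_{1})rho(\mathbf{e}_{2}) = \begin{pmatrix} i & 0 \\ 0 & - i \end{pmatrix}; rho(e_{1} e_{3}) = rho(\mathbf{e}_{1})rho(\mathbf{e}_{3}) = \begin{pmatrix} 0 & -1 \\ 1 & 0 \end{pmatrix}.
M = (-3)*1 + (-\frac{5}{2})*rho(e_{3}) + (\frac{3}{2})*rho(e_{1} e_{2}) + (\frac{1}{4})*rho(e_{1} e_{3}), summed entrywise (1 is the identity matrix):
Answer: \begin{pmatrix} - \frac{11}{2} + \frac{3 i}{2} & - \frac{1}{4} \\ \frac{1}{4} & - \frac{1}{2} - \frac{3 i}{2} \end{pmatrix}


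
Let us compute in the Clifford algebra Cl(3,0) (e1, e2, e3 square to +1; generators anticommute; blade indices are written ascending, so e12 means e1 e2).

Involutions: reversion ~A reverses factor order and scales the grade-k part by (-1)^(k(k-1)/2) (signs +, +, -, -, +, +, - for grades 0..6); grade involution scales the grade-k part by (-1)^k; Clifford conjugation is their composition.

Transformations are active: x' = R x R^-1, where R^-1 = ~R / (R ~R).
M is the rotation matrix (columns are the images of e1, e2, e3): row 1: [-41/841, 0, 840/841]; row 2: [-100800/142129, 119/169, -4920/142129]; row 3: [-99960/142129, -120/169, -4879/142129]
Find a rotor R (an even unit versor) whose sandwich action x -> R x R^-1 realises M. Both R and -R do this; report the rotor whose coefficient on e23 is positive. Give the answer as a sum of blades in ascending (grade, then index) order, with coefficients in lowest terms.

Method: write R = a + b12*e12 + b13*e13 + b23*e23 with a^2 + b12^2 + b13^2 + b23^2 = 1 (so R^-1 = ~R). Expanding the columns R e_j ~R gives tr M = 4a^2 - 1 and, from the antisymmetric part, M21 - M12 = -4a*b12, M13 - M31 = 4a*b13, M32 - M23 = -4a*b23.
Here tr M = 88271/142129, so a^2 = (1 + tr M)/4 = 57600/142129 and a = ±240/377. Taking a = 240/377: M21 - M12 = -100800/142129, M13 - M31 = 241920/142129, M32 - M23 = -96000/142129, giving b12 = 105/377, b13 = 252/377, b23 = 100/377, i.e. R = 240/377 + 105/377*e12 + 252/377*e13 + 100/377*e23.
Its e23 coefficient is already positive.
Answer: 240/377 + 105/377*e12 + 252/377*e13 + 100/377*e23. Sheet selection: the two-to-one cover makes ±R indistinguishable at the matrix level (trace 88271/142129), so uniqueness comes from the required sign on e23.


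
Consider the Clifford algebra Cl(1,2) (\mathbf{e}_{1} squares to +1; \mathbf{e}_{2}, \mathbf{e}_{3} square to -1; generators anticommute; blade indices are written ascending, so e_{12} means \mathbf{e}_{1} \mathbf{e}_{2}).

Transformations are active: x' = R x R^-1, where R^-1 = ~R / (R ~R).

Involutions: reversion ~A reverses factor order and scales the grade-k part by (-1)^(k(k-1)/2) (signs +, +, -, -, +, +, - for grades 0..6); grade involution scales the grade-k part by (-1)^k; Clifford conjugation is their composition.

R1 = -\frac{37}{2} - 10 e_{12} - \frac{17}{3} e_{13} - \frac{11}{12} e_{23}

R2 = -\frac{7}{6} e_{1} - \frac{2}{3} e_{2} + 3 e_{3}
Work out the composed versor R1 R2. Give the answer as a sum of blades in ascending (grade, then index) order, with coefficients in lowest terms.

Distribute over the terms of R2 (each basis-blade product reordered to ascending indices, repeated generators contracted through their squares):
R1 (-\frac{7}{6} e_{1}) = \frac{259}{12} e_{1} - \frac{35}{3} e_{2} - \frac{119}{18} e_{3} + \frac{77}{72} e_{123}
R1 (-\frac{2}{3} e_{2}) = -\frac{20}{3} e_{1} + \frac{37}{3} e_{2} + \frac{11}{18} e_{3} - \frac{34}{9} e_{123}
R1 (3 e_{3}) = 17 e_{1} + \frac{11}{4} e_{2} - \frac{111}{2} e_{3} - 30 e_{123}
Summing the partial products and collecting blades:
Answer: \frac{383}{12} e_{1} + \frac{41}{12} e_{2} - \frac{123}{2} e_{3} - \frac{785}{24} e_{123}


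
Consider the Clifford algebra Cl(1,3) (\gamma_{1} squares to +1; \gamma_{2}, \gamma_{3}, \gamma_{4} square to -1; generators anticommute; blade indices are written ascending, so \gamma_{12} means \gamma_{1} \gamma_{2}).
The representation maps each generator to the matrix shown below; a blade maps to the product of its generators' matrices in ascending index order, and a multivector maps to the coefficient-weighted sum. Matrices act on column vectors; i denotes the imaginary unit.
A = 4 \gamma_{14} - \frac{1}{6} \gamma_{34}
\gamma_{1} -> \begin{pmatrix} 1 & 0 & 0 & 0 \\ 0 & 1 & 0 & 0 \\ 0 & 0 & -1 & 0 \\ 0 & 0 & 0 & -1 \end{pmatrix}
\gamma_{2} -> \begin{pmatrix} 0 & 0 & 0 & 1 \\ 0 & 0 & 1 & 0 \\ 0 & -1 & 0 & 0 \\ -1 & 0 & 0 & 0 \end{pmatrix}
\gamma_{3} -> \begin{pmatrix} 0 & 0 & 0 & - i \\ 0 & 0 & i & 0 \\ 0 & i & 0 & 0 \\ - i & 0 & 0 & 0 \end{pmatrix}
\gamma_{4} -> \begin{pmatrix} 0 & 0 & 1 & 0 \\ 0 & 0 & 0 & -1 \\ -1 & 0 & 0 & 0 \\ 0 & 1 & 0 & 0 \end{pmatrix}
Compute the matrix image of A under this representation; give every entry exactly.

Bivector images (products of the table entries): rho(\gamma_{14}) = rho(\gamma_{1})rho(\gamma_{4}) = \begin{pmatrix} 0 & 0 & 1 & 0 \\ 0 & 0 & 0 & -1 \\ 1 & 0 & 0 & 0 \\ 0 & -1 & 0 & 0 \end{pmatrix}; rho(\gamma_{34}) = rho(\gamma_{3})rho(\gamma_{4}) = \begin{pmatrix} 0 & - i & 0 & 0 \\ - i & 0 & 0 & 0 \\ 0 & 0 & 0 & - i \\ 0 & 0 & - i & 0 \end{pmatrix}.
M = (4)*rho(\gamma_{14}) + (-\frac{1}{6})*rho(\gamma_{34}), summed entrywise:
Answer: \begin{pmatrix} 0 & \frac{i}{6} & 4 & 0 \\ \frac{i}{6} & 0 & 0 & -4 \\ 4 & 0 & 0 & \frac{i}{6} \\ 0 & -4 & \frac{i}{6} & 0 \end{pmatrix}


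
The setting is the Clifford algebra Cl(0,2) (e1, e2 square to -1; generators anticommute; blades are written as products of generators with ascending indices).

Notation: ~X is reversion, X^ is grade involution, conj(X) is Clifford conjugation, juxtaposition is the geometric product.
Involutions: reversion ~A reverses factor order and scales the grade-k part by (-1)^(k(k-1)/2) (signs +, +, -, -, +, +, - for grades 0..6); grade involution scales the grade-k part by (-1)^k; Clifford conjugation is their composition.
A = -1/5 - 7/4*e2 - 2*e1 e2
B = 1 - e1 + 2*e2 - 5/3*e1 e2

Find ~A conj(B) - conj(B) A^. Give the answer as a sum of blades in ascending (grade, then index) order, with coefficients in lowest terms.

first term: -211/30 + 53/60*e1 + 13/20*e2 + 41/12*e1 e2
second term: 199/30 + 53/60*e1 + 83/20*e2 - 7/12*e1 e2
Answer: -41/3 - 7/2*e2 + 4*e1 e2


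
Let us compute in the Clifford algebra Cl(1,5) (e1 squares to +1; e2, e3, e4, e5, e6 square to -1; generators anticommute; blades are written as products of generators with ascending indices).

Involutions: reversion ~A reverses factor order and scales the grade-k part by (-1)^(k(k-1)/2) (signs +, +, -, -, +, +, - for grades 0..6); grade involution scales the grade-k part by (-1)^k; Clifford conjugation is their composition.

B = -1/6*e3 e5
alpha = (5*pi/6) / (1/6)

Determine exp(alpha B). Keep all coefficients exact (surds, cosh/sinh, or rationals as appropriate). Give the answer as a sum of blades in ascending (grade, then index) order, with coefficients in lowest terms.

B^2 = (-1/6)^2*(e3 e5)^2 = 1/36*(-1) = -1/36 (a basis 2-blade squares to minus the product of its generators' squares).
B^2 = -1/36 — the negative square puts this in the circular regime; l = 1/6, alpha*l = 5*pi/6, so exp(alpha B) = cos(5*pi/6) + (sin(5*pi/6)/(1/6))*B = -sqrt(3)/2 + (3)*B.
Answer: -sqrt(3)/2 - 1/2*e3 e5


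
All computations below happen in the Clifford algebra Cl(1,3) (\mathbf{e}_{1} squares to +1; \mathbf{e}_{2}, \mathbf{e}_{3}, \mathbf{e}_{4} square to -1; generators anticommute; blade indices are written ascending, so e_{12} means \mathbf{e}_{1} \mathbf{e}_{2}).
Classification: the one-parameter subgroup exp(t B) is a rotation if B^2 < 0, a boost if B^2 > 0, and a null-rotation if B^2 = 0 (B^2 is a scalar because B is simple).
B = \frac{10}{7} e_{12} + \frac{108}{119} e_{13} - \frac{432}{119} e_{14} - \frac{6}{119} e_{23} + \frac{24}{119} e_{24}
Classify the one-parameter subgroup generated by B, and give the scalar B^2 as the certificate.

B^2 term by term: the squares give (\frac{10}{7})^2*(e_{12})^2 + (\frac{108}{119})^2*(e_{13})^2 + (-\frac{432}{119})^2*(e_{14})^2 + (-\frac{6}{119})^2*(e_{23})^2 + (\frac{24}{119})^2*(e_{24})^2 = \frac{100}{49}*(+1) + \frac{11664}{14161}*(+1) + \frac{186624}{14161}*(+1) + \frac{36}{14161}*(-1) + \frac{576}{14161}*(-1) = 16 (each basis 2-blade squares to minus the product of its generators' squares); cross terms between blades sharing an index anticommute and cancel; the commuting (index-disjoint) pairs give grade-4 terms 2*c*c'*(blade product), which cancel blade by blade — e_{1234}: -\frac{5184}{14161} + \frac{5184}{14161} = 0 — confirming B is simple. So B^2 = 16.
Answer: boost, certificate B^2 = 16. Because 16 is invariant under every versor sandwich, the classification follows from its sign alone.


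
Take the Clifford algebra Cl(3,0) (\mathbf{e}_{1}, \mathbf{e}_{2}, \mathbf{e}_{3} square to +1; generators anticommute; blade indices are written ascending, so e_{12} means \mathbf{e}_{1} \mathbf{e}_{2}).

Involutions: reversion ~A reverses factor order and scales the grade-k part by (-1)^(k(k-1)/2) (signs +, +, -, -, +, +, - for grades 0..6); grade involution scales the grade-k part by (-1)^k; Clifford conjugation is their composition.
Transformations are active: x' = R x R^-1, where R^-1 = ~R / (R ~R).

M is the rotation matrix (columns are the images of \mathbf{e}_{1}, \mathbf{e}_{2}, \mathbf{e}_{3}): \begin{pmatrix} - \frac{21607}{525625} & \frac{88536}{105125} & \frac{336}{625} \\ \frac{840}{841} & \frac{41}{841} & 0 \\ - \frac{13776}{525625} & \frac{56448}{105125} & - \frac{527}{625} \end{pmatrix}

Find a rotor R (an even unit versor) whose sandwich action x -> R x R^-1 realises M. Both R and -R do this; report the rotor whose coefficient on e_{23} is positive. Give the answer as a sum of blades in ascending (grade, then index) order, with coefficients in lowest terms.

Method: write R = a + b12*e_{12} + b13*e_{13} + b23*e_{23} with a^2 + b12^2 + b13^2 + b23^2 = 1 (so R^-1 = ~R). Expanding the columns R e_j ~R gives tr M = 4a^2 - 1 and, from the antisymmetric part, M21 - M12 = -4a*b12, M13 - M31 = 4a*b13, M32 - M23 = -4a*b23.
Here tr M = -\frac{439189}{525625}, so a^2 = (1 + tr M)/4 = \frac{21609}{525625} and a = ±\frac{147}{725}. Taking a = \frac{147}{725}: M21 - M12 = \frac{16464}{105125}, M13 - M31 = \frac{296352}{525625}, M32 - M23 = \frac{56448}{105125}, giving b12 = -\frac{28}{145}, b13 = \frac{504}{725}, b23 = -\frac{96}{145}, i.e. R = \frac{147}{725} - \frac{28}{145} e_{12} + \frac{504}{725} e_{13} - \frac{96}{145} e_{23}.
Its e_{23} coefficient is negative, so report the other preimage -R.
Answer: -\frac{147}{725} + \frac{28}{145} e_{12} - \frac{504}{725} e_{13} + \frac{96}{145} e_{23}. Uniqueness: Spin(3) -> SO(3) maps R and -R to the same rotation of trace -\frac{439189}{525625}; fixing the sign of the e_{23} coefficient removes the ambiguity.


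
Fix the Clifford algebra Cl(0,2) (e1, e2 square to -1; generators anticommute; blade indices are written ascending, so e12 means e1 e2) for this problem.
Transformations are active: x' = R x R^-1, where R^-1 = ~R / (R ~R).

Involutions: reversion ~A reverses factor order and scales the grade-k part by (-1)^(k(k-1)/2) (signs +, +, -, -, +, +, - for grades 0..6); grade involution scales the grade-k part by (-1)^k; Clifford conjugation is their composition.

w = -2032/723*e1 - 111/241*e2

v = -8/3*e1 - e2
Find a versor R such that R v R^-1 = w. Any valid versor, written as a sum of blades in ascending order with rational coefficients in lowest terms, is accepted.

Equal squares first: v^2 = w^2 = -73/9. Then v + w = -1320/241*e1 - 352/241*e2 is a versor taking v to w, provided it is invertible.
Answer: -1320/241*e1 - 352/241*e2


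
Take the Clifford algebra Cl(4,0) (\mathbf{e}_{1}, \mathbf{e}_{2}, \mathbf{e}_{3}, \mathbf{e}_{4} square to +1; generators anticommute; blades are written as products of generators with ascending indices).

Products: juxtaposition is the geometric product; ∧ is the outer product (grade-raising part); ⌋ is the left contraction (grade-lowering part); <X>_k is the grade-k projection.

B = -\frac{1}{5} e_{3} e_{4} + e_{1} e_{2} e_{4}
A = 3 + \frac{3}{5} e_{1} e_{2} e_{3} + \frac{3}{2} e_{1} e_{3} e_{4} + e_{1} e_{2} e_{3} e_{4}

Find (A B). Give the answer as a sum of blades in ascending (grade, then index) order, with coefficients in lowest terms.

step 1: \frac{3}{10} e_{1} - e_{3} + \frac{1}{5} e_{1} e_{2} + \frac{3}{2} e_{2} e_{3} - \frac{6}{5} e_{3} e_{4} + \frac{72}{25} e_{1} e_{2} e_{4}
Answer: \frac{3}{10} e_{1} - e_{3} + \frac{1}{5} e_{1} e_{2} + \frac{3}{2} e_{2} e_{3} - \frac{6}{5} e_{3} e_{4} + \frac{72}{25} e_{1} e_{2} e_{4}


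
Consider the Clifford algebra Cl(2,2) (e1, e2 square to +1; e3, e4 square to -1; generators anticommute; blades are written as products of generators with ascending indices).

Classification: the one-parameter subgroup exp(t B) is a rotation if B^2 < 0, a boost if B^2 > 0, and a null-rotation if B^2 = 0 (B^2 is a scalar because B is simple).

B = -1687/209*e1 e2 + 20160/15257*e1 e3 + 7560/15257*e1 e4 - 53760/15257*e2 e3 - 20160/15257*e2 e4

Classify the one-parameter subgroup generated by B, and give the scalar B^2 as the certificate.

B^2 term by term: the squares give (-1687/209)^2*(e1 e2)^2 + (20160/15257)^2*(e1 e3)^2 + (7560/15257)^2*(e1 e4)^2 + (-53760/15257)^2*(e2 e3)^2 + (-20160/15257)^2*(e2 e4)^2 = 2845969/43681*(-1) + 406425600/232776049*(+1) + 57153600/232776049*(+1) + 2890137600/232776049*(+1) + 406425600/232776049*(+1) = -49 (each basis 2-blade squares to minus the product of its generators' squares); cross terms between blades sharing an index anticommute and cancel; the commuting (index-disjoint) pairs give grade-4 terms 2*c*c'*(blade product), which cancel blade by blade — e1 e2 e3 e4: 812851200/232776049 - 812851200/232776049 = 0 — confirming B is simple. So B^2 = -49.
Answer: rotation, certificate B^2 = -49. The class reads off the invariant scalar -49 directly.


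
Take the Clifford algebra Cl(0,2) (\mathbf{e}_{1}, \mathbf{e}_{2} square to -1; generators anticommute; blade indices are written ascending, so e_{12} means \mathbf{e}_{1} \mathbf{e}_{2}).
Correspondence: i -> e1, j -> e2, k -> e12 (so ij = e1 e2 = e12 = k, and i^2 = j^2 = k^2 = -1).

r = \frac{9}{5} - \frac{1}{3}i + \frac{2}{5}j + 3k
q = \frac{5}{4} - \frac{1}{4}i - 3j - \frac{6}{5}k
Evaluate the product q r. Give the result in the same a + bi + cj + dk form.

In blades: q = \frac{5}{4} - \frac{1}{4} e_{1} - 3 e_{2} - \frac{6}{5} e_{12}, r = \frac{9}{5} - \frac{1}{3} e_{1} + \frac{2}{5} e_{2} + 3 e_{12}.
Distribute q over r term by term (generator squares from the signature, products reordered to ascending indices): (\frac{5}{4})*r = \frac{9}{4} - \frac{5}{12} e_{1} + \frac{1}{2} e_{2} + \frac{15}{4} e_{12}; (-\frac{1}{4} e_{1})*r = -\frac{1}{12} - \frac{9}{20} e_{1} + \frac{3}{4} e_{2} - \frac{1}{10} e_{12}; (-3 e_{2})*r = \frac{6}{5} - 9 e_{1} - \frac{27}{5} e_{2} - e_{12}; (-\frac{6}{5} e_{12})*r = \frac{18}{5} + \frac{12}{25} e_{1} + \frac{2}{5} e_{2} - \frac{54}{25} e_{12}.
Sum: \frac{209}{30} - \frac{704}{75} e_{1} - \frac{15}{4} e_{2} + \frac{49}{100} e_{12}; translating back through the correspondence:
Answer: \frac{209}{30} - \frac{704}{75}i - \frac{15}{4}j + \frac{49}{100}k


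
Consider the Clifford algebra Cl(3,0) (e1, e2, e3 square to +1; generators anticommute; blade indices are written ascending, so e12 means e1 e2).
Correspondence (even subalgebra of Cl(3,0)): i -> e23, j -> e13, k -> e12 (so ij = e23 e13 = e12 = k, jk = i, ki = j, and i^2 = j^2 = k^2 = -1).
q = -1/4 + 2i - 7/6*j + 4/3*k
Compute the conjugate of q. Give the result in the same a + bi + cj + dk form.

In blades: q = -1/4 + 4/3*e12 - 7/6*e13 + 2*e23.
Quaternion conjugation is reversion on the even subalgebra: the scalar is fixed and every grade-2 blade flips sign, giving -1/4 - 4/3*e12 + 7/6*e13 - 2*e23; translating back:
Answer: -1/4 - 2i + 7/6*j - 4/3*k


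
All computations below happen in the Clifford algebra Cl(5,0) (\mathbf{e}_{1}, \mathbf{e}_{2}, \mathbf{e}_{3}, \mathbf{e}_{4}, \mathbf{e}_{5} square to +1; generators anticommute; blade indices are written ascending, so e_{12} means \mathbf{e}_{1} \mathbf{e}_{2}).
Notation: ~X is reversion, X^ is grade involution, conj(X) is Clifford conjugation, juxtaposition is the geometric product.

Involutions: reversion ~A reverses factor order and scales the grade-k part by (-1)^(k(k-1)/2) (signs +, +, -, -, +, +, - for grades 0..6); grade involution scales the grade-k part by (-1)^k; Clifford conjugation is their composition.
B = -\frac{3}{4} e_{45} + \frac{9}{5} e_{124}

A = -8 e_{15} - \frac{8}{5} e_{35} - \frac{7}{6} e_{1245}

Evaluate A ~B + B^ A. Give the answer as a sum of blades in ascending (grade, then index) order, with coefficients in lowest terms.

first term: \frac{21}{10} e_{5} + \frac{7}{8} e_{12} + 6 e_{14} + \frac{6}{5} e_{34} - \frac{72}{5} e_{245} - \frac{72}{25} e_{12345}
second term: -\frac{21}{10} e_{5} - \frac{7}{8} e_{12} + 6 e_{14} + \frac{6}{5} e_{34} + \frac{72}{5} e_{245} - \frac{72}{25} e_{12345}
Answer: 12 e_{14} + \frac{12}{5} e_{34} - \frac{144}{25} e_{12345}


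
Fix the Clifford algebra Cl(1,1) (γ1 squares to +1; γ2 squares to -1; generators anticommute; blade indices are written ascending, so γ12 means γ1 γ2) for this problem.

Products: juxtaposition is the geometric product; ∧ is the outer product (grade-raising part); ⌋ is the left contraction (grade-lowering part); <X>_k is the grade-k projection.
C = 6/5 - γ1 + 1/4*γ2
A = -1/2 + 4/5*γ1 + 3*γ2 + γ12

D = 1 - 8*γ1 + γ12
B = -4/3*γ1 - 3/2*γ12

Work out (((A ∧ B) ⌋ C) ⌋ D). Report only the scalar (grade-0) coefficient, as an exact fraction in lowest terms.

step 1: 2/3*γ1 + 19/4*γ12
step 2: -2/3
step 3: -2/3 + 16/3*γ1 - 2/3*γ12
Answer: -2/3


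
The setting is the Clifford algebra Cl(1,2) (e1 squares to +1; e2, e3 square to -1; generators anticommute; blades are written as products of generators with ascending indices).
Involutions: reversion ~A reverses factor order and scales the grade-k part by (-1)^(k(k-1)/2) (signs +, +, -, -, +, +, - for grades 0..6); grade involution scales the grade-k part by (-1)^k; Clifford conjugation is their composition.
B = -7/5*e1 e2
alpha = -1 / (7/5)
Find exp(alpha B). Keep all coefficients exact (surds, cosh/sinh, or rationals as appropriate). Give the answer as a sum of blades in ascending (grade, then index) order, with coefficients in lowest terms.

B^2 = (-7/5)^2*(e1 e2)^2 = 49/25*(+1) = 49/25 (a basis 2-blade squares to minus the product of its generators' squares).
B^2 = 49/25 — B^2 > 0, so the exponential closes hyperbolically: l = 7/5, alpha*l = -1, so exp(alpha B) = cosh(-1) + (sinh(-1)/(7/5))*B = cosh(1) + (-5*sinh(1)/7)*B.
Answer: cosh(1) + sinh(1)*e1 e2


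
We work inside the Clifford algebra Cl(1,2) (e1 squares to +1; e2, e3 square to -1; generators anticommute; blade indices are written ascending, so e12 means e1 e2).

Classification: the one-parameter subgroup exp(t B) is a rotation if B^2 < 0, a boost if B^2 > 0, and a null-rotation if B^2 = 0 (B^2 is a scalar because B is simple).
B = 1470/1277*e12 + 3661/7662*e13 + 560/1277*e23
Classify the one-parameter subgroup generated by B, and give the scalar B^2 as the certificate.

B^2 term by term: the squares give (1470/1277)^2*(e12)^2 + (3661/7662)^2*(e13)^2 + (560/1277)^2*(e23)^2 = 2160900/1630729*(+1) + 13402921/58706244*(+1) + 313600/1630729*(-1) = 49/36 (each basis 2-blade squares to minus the product of its generators' squares); cross terms between blades sharing an index anticommute and cancel. So B^2 = 49/36.
Answer: boost, certificate B^2 = 49/36. Because 49/36 is invariant under every versor sandwich, the classification follows from its sign alone.


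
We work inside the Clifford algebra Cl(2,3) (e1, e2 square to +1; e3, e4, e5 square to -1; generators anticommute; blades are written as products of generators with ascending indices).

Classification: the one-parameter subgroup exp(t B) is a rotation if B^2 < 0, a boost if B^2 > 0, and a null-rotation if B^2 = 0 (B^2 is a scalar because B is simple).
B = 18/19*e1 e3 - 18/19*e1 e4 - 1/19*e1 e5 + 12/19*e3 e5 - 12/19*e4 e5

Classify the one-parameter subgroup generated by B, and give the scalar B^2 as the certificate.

B^2 term by term: the squares give (18/19)^2*(e1 e3)^2 + (-18/19)^2*(e1 e4)^2 + (-1/19)^2*(e1 e5)^2 + (12/19)^2*(e3 e5)^2 + (-12/19)^2*(e4 e5)^2 = 324/361*(+1) + 324/361*(+1) + 1/361*(+1) + 144/361*(-1) + 144/361*(-1) = 1 (each basis 2-blade squares to minus the product of its generators' squares); cross terms between blades sharing an index anticommute and cancel; the commuting (index-disjoint) pairs give grade-4 terms 2*c*c'*(blade product), which cancel blade by blade — e1 e3 e4 e5: -432/361 + 432/361 = 0 — confirming B is simple. So B^2 = 1.
Answer: boost, certificate B^2 = 1. Key observation: B^2 = 1 is a conjugation invariant, so its sign decides the class regardless of the surface form of B.


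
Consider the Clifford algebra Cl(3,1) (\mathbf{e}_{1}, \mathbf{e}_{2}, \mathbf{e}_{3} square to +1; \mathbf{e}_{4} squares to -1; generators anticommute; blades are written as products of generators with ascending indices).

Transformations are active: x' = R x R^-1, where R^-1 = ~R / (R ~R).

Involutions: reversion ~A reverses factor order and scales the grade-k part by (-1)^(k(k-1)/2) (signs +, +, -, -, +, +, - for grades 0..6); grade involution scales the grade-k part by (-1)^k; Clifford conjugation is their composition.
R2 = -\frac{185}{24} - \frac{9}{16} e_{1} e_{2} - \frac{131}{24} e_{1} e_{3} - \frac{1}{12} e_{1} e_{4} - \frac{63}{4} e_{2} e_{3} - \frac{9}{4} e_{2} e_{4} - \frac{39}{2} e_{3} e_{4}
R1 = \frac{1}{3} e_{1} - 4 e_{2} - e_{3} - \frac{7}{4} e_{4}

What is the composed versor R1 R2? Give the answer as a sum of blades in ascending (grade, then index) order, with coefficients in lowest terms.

Distribute over the terms of R1 (each basis-blade product reordered to ascending indices, repeated generators contracted through their squares):
(\frac{1}{3} e_{1}) R2 = -\frac{185}{72} e_{1} - \frac{3}{16} e_{2} - \frac{131}{72} e_{3} - \frac{1}{36} e_{4} - \frac{21}{4} e_{1} e_{2} e_{3} - \frac{3}{4} e_{1} e_{2} e_{4} - \frac{13}{2} e_{1} e_{3} e_{4}
(-4 e_{2}) R2 = -\frac{9}{4} e_{1} + \frac{185}{6} e_{2} + 63 e_{3} + 9 e_{4} - \frac{131}{6} e_{1} e_{2} e_{3} - \frac{1}{3} e_{1} e_{2} e_{4} + 78 e_{2} e_{3} e_{4}
(-e_{3}) R2 = -\frac{131}{24} e_{1} - \frac{63}{4} e_{2} + \frac{185}{24} e_{3} + \frac{39}{2} e_{4} + \frac{9}{16} e_{1} e_{2} e_{3} - \frac{1}{12} e_{1} e_{3} e_{4} - \frac{9}{4} e_{2} e_{3} e_{4}
(-\frac{7}{4} e_{4}) R2 = \frac{7}{48} e_{1} + \frac{63}{16} e_{2} + \frac{273}{8} e_{3} + \frac{1295}{96} e_{4} + \frac{63}{64} e_{1} e_{2} e_{4} + \frac{917}{96} e_{1} e_{3} e_{4} + \frac{441}{16} e_{2} e_{3} e_{4}
Summing the partial products and collecting blades:
Answer: -\frac{1459}{144} e_{1} + \frac{113}{6} e_{2} + \frac{7417}{72} e_{3} + \frac{12085}{288} e_{4} - \frac{1273}{48} e_{1} e_{2} e_{3} - \frac{19}{192} e_{1} e_{2} e_{4} + \frac{95}{32} e_{1} e_{3} e_{4} + \frac{1653}{16} e_{2} e_{3} e_{4}


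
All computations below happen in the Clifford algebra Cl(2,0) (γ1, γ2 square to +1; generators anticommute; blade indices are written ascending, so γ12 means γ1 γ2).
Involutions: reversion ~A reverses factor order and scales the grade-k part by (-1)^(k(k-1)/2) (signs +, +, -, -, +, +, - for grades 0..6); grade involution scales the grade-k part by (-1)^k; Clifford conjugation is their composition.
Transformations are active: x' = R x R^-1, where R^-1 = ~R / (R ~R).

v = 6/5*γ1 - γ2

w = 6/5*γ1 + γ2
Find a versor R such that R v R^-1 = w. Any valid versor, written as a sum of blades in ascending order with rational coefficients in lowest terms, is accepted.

Reasoning: v^2 = w^2 = 61/25 since conjugation preserves the quadratic form; R = v + w = 12/5*γ1 is then valid when invertible, keeping its own part and reversing (v - w)/2.
Answer: 12/5*γ1


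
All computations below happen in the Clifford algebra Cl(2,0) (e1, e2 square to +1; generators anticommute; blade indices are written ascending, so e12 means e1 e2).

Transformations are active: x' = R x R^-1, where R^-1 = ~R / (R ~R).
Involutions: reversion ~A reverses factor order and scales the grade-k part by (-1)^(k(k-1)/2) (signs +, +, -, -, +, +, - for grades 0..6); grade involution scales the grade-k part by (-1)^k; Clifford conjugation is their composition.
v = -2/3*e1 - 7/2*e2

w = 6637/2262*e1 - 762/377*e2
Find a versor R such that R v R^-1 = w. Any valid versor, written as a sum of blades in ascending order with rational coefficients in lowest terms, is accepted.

The midline construction: v and w both square to 457/36, so reflecting in their sum 5129/2262*e1 - 4163/754*e2 exchanges them.
Answer: 5129/2262*e1 - 4163/754*e2


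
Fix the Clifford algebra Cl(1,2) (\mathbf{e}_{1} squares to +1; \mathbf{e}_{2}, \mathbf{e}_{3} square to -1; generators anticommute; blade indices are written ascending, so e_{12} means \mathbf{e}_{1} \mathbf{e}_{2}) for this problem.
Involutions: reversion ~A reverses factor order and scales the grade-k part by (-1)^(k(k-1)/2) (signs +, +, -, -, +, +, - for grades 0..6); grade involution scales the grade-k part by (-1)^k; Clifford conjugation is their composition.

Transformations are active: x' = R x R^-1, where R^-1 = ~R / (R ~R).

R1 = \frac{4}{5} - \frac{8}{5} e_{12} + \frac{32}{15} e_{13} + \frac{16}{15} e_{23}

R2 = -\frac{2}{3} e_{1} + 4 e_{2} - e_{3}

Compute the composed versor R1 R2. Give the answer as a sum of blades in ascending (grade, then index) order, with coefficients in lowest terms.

Distribute over the terms of R2 (each basis-blade product reordered to ascending indices, repeated generators contracted through their squares):
R1 (-\frac{2}{3} e_{1}) = -\frac{8}{15} e_{1} - \frac{16}{15} e_{2} + \frac{64}{45} e_{3} - \frac{32}{45} e_{123}
R1 (4 e_{2}) = \frac{32}{5} e_{1} + \frac{16}{5} e_{2} + \frac{64}{15} e_{3} - \frac{128}{15} e_{123}
R1 (-e_{3}) = \frac{32}{15} e_{1} + \frac{16}{15} e_{2} - \frac{4}{5} e_{3} + \frac{8}{5} e_{123}
Summing the partial products and collecting blades:
Answer: 8 e_{1} + \frac{16}{5} e_{2} + \frac{44}{9} e_{3} - \frac{344}{45} e_{123}


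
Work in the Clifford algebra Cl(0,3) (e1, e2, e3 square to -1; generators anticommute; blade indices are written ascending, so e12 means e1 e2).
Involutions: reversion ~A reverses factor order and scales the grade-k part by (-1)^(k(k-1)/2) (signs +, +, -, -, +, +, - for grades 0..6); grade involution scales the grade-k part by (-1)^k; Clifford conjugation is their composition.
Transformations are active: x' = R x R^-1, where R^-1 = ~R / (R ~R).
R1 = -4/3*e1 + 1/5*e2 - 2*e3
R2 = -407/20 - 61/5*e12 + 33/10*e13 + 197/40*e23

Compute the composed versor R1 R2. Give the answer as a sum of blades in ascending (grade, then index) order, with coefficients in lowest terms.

Distribute over the terms of R1 (each basis-blade product reordered to ascending indices, repeated generators contracted through their squares):
(-4/3*e1) R2 = 407/15*e1 - 244/15*e2 + 22/5*e3 - 197/30*e123
(1/5*e2) R2 = -61/25*e1 - 407/100*e2 - 197/200*e3 - 33/50*e123
(-2*e3) R2 = -33/5*e1 - 197/20*e2 + 407/10*e3 + 122/5*e123
Summing the partial products and collecting blades:
Answer: 1357/75*e1 - 2264/75*e2 + 8823/200*e3 + 1288/75*e123


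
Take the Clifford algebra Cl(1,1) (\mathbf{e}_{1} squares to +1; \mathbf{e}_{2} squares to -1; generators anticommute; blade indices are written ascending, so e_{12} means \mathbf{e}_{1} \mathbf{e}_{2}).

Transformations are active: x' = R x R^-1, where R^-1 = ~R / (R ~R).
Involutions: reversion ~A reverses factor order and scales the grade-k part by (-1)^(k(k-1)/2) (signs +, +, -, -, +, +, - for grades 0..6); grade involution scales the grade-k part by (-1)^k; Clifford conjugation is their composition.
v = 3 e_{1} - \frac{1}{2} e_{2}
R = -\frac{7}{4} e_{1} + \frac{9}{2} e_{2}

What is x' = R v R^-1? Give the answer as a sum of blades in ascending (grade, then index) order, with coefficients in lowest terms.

~R = -\frac{7}{4} e_{1} + \frac{9}{2} e_{2}, and R ~R = -\frac{275}{16}, so R^-1 = ~R / (-\frac{275}{16}).
R v = -3 - \frac{101}{8} e_{12}
Answer: -\frac{993}{275} e_{1} + \frac{1139}{550} e_{2}


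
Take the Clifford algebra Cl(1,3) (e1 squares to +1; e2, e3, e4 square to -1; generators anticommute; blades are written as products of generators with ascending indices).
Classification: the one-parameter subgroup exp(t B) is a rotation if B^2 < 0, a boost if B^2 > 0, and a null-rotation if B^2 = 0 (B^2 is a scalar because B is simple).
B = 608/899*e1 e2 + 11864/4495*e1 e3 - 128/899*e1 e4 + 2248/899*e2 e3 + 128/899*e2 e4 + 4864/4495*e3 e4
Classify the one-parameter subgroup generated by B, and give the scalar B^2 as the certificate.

B^2 term by term: the squares give (608/899)^2*(e1 e2)^2 + (11864/4495)^2*(e1 e3)^2 + (-128/899)^2*(e1 e4)^2 + (2248/899)^2*(e2 e3)^2 + (128/899)^2*(e2 e4)^2 + (4864/4495)^2*(e3 e4)^2 = 369664/808201*(+1) + 140754496/20205025*(+1) + 16384/808201*(+1) + 5053504/808201*(-1) + 16384/808201*(-1) + 23658496/20205025*(-1) = 0 (each basis 2-blade squares to minus the product of its generators' squares); cross terms between blades sharing an index anticommute and cancel; the commuting (index-disjoint) pairs give grade-4 terms 2*c*c'*(blade product), which cancel blade by blade — e1 e2 e3 e4: 5914624/4041005 - 3037184/4041005 - 575488/808201 = 0 — confirming B is simple. So B^2 = 0.
Answer: null-rotation, certificate B^2 = 0. The class reads off the invariant scalar 0 directly.


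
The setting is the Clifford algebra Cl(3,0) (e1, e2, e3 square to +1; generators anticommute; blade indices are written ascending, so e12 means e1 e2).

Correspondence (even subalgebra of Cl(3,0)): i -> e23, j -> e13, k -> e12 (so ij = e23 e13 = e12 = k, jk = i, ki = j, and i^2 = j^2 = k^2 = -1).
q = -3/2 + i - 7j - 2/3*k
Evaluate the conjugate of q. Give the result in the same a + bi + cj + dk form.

In blades: q = -3/2 - 2/3*e12 - 7*e13 + e23.
Quaternion conjugation is reversion on the even subalgebra: the scalar is fixed and every grade-2 blade flips sign, giving -3/2 + 2/3*e12 + 7*e13 - e23; translating back:
Answer: -3/2 - i + 7j + 2/3*k


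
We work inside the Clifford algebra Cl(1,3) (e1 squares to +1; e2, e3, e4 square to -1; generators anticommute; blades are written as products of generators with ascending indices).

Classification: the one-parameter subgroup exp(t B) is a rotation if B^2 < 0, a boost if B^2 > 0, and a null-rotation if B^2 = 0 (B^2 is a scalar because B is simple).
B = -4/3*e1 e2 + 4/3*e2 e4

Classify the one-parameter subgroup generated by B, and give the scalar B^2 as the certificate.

B^2 term by term: the squares give (-4/3)^2*(e1 e2)^2 + (4/3)^2*(e2 e4)^2 = 16/9*(+1) + 16/9*(-1) = 0 (each basis 2-blade squares to minus the product of its generators' squares); cross terms between blades sharing an index anticommute and cancel. So B^2 = 0.
Answer: null-rotation, certificate B^2 = 0. The invariant at work: B^2 = 0 is unchanged by conjugation, hence its sign classifies the subgroup whatever basis B is written in.


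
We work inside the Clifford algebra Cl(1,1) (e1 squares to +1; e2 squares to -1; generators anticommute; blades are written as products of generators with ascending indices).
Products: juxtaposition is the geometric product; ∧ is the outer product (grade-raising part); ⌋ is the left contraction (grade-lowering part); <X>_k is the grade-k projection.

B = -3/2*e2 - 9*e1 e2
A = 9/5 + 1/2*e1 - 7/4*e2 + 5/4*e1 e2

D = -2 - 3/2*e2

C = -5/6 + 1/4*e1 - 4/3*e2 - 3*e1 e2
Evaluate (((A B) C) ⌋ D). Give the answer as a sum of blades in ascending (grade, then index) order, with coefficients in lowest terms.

step 1: -111/8 + 141/8*e1 - 36/5*e2 - 339/20*e1 e2
step 2: 1831/32 - 613/32*e1 - 1931/80*e2 + 681/20*e1 e2
step 3: -24103/160 - 5493/64*e2
Answer: -24103/160 - 5493/64*e2


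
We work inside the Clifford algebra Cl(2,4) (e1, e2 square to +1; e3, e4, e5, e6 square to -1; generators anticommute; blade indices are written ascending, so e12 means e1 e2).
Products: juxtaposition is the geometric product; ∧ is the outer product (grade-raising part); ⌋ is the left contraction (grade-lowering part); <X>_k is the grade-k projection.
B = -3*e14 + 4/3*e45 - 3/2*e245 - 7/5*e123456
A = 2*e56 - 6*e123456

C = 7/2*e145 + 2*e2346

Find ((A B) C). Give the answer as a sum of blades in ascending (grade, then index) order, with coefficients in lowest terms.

step 1: -42/5 + 8/3*e46 - 9*e136 - 3*e246 + 14/5*e1234 + 8*e1236 - 6*e1456 + 18*e2356
step 2: 6*e3 - 21*e6 + 16*e14 - 28/5*e16 - 16/3*e23 - 36*e45 - 18*e124 - 147/5*e145 - 28/3*e156 + 49/5*e235 - 12*e1235 - 21/2*e1256 - 84/5*e2346 - 63/2*e3456 + 63*e12346 - 28*e23456
Answer: 6*e3 - 21*e6 + 16*e14 - 28/5*e16 - 16/3*e23 - 36*e45 - 18*e124 - 147/5*e145 - 28/3*e156 + 49/5*e235 - 12*e1235 - 21/2*e1256 - 84/5*e2346 - 63/2*e3456 + 63*e12346 - 28*e23456
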